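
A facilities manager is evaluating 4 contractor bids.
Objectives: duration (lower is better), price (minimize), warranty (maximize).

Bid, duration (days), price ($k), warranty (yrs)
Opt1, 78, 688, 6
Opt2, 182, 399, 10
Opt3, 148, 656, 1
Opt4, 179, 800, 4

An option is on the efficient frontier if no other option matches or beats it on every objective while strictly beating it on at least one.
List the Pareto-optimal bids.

Opt1: not dominated (best duration).
Opt2: not dominated (best price).
Opt3: not dominated.
Opt4: dominated by Opt1 (duration 78≤179, price 688≤800, warranty 6≥4).

Opt1, Opt2, Opt3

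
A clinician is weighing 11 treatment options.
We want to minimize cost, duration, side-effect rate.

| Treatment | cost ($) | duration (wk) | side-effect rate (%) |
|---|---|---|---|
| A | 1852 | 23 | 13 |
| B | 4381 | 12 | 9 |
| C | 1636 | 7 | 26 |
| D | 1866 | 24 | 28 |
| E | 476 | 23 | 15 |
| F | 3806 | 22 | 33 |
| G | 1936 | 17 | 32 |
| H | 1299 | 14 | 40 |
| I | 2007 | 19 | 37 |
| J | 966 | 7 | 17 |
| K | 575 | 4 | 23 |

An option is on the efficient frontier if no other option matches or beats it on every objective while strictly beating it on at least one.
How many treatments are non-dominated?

A: not dominated.
B: not dominated (best side-effect rate).
C: dominated by J (cost 966≤1636, duration 7≤7, side-effect rate 17≤26).
D: dominated by A (cost 1852≤1866, duration 23≤24, side-effect rate 13≤28).
E: not dominated (best cost).
F: dominated by C (cost 1636≤3806, duration 7≤22, side-effect rate 26≤33).
G: dominated by C (cost 1636≤1936, duration 7≤17, side-effect rate 26≤32).
H: dominated by J (cost 966≤1299, duration 7≤14, side-effect rate 17≤40).
I: dominated by C (cost 1636≤2007, duration 7≤19, side-effect rate 26≤37).
J: not dominated.
K: not dominated (best duration).
Pareto-optimal: A, B, E, J, K → 5.

5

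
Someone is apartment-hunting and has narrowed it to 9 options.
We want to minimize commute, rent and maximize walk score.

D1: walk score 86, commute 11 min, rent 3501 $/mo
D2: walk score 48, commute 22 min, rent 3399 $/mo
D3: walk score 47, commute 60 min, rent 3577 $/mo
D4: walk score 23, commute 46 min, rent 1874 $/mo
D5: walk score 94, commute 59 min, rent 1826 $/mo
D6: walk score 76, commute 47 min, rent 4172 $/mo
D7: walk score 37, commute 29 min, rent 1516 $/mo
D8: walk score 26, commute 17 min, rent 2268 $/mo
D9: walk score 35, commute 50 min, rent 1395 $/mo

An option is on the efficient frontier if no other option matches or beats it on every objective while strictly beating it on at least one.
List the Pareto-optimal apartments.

D1: not dominated (best commute).
D2: not dominated.
D3: dominated by D1 (walk score 86≥47, commute 11≤60, rent 3501≤3577).
D4: dominated by D7 (walk score 37≥23, commute 29≤46, rent 1516≤1874).
D5: not dominated (best walk score).
D6: dominated by D1 (walk score 86≥76, commute 11≤47, rent 3501≤4172).
D7: not dominated.
D8: not dominated.
D9: not dominated (best rent).

D1, D2, D5, D7, D8, D9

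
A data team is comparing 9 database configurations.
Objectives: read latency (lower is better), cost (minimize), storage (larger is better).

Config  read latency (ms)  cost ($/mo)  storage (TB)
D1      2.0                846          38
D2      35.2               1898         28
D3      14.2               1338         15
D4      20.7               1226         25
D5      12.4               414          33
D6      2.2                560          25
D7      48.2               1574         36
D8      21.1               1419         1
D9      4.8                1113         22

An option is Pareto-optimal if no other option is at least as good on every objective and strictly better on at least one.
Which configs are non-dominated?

D1, D5, D6

D1: not dominated (best read latency).
D2: dominated by D1 (read latency 2.0≤35.2, cost 846≤1898, storage 38≥28).
D3: dominated by D1 (read latency 2.0≤14.2, cost 846≤1338, storage 38≥15).
D4: dominated by D1 (read latency 2.0≤20.7, cost 846≤1226, storage 38≥25).
D5: not dominated (best cost).
D6: not dominated.
D7: dominated by D1 (read latency 2.0≤48.2, cost 846≤1574, storage 38≥36).
D8: dominated by D1 (read latency 2.0≤21.1, cost 846≤1419, storage 38≥1).
D9: dominated by D1 (read latency 2.0≤4.8, cost 846≤1113, storage 38≥22).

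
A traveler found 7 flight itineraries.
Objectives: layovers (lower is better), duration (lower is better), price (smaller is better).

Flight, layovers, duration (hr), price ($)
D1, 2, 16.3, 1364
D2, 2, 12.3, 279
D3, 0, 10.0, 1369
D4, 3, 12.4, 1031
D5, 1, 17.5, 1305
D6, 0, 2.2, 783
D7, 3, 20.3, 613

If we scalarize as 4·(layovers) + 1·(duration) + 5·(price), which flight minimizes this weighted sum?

D1: 4·2 + 1·16.3 + 5·1364 = 6844.3
D2: 4·2 + 1·12.3 + 5·279 = 1415.3
D3: 4·0 + 1·10.0 + 5·1369 = 6855.0
D4: 4·3 + 1·12.4 + 5·1031 = 5179.4
D5: 4·1 + 1·17.5 + 5·1305 = 6546.5
D6: 4·0 + 1·2.2 + 5·783 = 3917.2
D7: 4·3 + 1·20.3 + 5·613 = 3097.3
Lowest: D2 at 1415.3.

D2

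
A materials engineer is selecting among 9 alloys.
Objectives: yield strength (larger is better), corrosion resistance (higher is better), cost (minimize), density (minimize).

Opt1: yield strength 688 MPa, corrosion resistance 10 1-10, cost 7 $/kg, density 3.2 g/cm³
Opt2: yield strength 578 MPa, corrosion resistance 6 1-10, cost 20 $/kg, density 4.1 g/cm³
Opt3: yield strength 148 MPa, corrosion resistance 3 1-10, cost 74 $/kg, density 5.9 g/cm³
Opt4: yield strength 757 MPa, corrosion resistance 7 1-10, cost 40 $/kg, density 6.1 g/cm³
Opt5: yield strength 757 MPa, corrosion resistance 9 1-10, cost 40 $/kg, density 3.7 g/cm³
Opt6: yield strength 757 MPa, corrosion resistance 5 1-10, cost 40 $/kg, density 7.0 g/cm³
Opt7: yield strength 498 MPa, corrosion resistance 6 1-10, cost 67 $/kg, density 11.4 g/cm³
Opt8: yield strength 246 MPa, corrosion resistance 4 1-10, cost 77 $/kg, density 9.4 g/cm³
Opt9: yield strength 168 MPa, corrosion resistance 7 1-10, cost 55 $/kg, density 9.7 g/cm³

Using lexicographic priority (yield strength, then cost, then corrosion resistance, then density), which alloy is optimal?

Opt5

First maximize yield strength: best is 757, kept {Opt4, Opt5, Opt6}.
Then minimize cost: best is 40, kept {Opt4, Opt5, Opt6}.
Then maximize corrosion resistance: best is 9, kept {Opt5}.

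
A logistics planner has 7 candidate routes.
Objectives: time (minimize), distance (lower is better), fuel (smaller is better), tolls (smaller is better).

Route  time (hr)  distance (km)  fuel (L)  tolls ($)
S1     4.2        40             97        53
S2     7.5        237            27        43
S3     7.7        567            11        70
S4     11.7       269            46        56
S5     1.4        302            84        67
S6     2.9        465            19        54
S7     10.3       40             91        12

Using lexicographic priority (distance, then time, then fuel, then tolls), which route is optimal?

First minimize distance: best is 40, kept {S1, S7}.
Then minimize time: best is 4.2, kept {S1}.

S1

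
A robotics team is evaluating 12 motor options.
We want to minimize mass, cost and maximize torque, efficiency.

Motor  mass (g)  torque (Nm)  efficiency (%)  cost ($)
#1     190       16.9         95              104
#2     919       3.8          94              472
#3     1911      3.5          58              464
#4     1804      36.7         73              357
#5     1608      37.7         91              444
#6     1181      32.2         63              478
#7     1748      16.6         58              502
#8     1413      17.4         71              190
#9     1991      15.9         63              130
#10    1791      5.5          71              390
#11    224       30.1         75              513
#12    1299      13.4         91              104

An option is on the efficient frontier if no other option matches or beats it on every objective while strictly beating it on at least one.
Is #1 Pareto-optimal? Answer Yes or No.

Yes

#2: worse on mass (919 vs 190).
#3: worse on mass (1911 vs 190).
#4: worse on mass (1804 vs 190).
#5: worse on mass (1608 vs 190).
#6: worse on mass (1181 vs 190).
#7: worse on mass (1748 vs 190).
#8: worse on mass (1413 vs 190).
#9: worse on mass (1991 vs 190).
#10: worse on mass (1791 vs 190).
#11: worse on mass (224 vs 190).
#12: worse on mass (1299 vs 190).
No option is at least as good as #1 on every objective and strictly better on one.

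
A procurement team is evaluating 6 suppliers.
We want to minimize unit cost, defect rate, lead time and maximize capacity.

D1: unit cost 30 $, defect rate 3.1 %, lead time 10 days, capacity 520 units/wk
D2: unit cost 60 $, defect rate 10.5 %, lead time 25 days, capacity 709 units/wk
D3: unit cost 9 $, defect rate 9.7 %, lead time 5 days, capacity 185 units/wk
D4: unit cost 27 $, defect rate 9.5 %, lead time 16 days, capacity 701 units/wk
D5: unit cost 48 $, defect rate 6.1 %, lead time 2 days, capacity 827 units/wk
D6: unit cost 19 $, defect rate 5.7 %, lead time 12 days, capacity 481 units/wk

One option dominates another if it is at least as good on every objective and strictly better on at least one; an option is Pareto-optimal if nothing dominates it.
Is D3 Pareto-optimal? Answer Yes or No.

D1: worse on unit cost (30 vs 9).
D2: worse on unit cost (60 vs 9).
D4: worse on unit cost (27 vs 9).
D5: worse on unit cost (48 vs 9).
D6: worse on unit cost (19 vs 9).
No option is at least as good as D3 on every objective and strictly better on one.

Yes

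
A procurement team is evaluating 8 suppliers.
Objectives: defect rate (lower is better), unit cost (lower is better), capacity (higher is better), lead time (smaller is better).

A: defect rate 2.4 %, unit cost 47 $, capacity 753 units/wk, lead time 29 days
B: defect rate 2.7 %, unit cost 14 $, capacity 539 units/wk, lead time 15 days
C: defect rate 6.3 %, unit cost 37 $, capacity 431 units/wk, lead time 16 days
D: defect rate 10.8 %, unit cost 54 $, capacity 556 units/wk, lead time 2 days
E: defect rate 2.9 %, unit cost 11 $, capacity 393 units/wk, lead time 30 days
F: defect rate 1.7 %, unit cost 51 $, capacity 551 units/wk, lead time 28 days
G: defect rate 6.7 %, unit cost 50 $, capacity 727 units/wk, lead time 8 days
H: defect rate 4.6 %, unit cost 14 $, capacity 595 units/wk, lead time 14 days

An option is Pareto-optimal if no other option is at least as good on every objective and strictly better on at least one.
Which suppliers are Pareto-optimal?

A, B, D, E, F, G, H

A: not dominated (best capacity).
B: not dominated.
C: dominated by B (defect rate 2.7≤6.3, unit cost 14≤37, capacity 539≥431, lead time 15≤16).
D: not dominated (best lead time).
E: not dominated (best unit cost).
F: not dominated (best defect rate).
G: not dominated.
H: not dominated.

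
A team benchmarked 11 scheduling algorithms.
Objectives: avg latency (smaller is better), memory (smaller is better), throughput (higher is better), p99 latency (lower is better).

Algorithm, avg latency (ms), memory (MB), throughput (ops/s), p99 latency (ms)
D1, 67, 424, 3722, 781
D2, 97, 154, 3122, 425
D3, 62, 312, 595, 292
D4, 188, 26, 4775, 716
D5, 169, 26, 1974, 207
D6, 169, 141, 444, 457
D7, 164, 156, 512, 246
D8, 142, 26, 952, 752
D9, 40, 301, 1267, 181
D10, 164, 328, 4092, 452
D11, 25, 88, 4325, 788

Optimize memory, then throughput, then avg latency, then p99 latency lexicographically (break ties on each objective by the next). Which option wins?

D4

First minimize memory: best is 26, kept {D4, D5, D8}.
Then maximize throughput: best is 4775, kept {D4}.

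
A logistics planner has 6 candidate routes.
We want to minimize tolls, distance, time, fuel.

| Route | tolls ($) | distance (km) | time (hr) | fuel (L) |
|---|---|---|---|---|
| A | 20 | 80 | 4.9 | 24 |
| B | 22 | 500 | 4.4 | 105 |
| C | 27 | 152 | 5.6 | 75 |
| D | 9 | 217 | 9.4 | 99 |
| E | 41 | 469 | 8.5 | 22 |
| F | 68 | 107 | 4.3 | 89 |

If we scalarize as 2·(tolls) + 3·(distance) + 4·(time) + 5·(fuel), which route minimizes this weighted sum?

A: 2·20 + 3·80 + 4·4.9 + 5·24 = 419.6
B: 2·22 + 3·500 + 4·4.4 + 5·105 = 2086.6
C: 2·27 + 3·152 + 4·5.6 + 5·75 = 907.4
D: 2·9 + 3·217 + 4·9.4 + 5·99 = 1201.6
E: 2·41 + 3·469 + 4·8.5 + 5·22 = 1633.0
F: 2·68 + 3·107 + 4·4.3 + 5·89 = 919.2
Lowest: A at 419.6.

A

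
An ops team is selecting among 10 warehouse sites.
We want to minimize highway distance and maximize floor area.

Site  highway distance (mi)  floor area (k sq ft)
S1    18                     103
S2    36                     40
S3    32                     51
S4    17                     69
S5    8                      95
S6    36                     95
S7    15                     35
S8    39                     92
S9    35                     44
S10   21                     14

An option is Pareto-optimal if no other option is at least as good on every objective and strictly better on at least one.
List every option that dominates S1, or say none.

none

S2: worse on highway distance (36 vs 18).
S3: worse on highway distance (32 vs 18).
S4: worse on floor area (69 vs 103).
S5: worse on floor area (95 vs 103).
S6: worse on highway distance (36 vs 18).
S7: worse on floor area (35 vs 103).
S8: worse on highway distance (39 vs 18).
S9: worse on highway distance (35 vs 18).
S10: worse on highway distance (21 vs 18).
No option dominates S1.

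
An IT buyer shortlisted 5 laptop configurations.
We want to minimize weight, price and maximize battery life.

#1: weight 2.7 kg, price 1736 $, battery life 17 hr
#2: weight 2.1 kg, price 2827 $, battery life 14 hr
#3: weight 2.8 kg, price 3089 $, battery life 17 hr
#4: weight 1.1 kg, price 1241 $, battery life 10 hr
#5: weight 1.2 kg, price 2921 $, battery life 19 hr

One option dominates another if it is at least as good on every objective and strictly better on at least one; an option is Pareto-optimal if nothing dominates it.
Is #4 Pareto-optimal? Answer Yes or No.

Yes

#1: worse on weight (2.7 vs 1.1).
#2: worse on weight (2.1 vs 1.1).
#3: worse on weight (2.8 vs 1.1).
#5: worse on weight (1.2 vs 1.1).
No option is at least as good as #4 on every objective and strictly better on one.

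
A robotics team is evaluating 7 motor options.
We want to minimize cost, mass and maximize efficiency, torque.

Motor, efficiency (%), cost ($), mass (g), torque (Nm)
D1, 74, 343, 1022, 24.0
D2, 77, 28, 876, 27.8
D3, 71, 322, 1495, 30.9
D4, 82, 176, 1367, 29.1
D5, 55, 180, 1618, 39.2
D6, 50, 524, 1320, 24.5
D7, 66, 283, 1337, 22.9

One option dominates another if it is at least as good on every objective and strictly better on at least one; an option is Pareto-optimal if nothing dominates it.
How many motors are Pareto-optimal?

4

D1: dominated by D2 (efficiency 77≥74, cost 28≤343, mass 876≤1022, torque 27.8≥24.0).
D2: not dominated (best cost).
D3: not dominated.
D4: not dominated (best efficiency).
D5: not dominated (best torque).
D6: dominated by D2 (efficiency 77≥50, cost 28≤524, mass 876≤1320, torque 27.8≥24.5).
D7: dominated by D2 (efficiency 77≥66, cost 28≤283, mass 876≤1337, torque 27.8≥22.9).
Pareto-optimal: D2, D3, D4, D5 → 4.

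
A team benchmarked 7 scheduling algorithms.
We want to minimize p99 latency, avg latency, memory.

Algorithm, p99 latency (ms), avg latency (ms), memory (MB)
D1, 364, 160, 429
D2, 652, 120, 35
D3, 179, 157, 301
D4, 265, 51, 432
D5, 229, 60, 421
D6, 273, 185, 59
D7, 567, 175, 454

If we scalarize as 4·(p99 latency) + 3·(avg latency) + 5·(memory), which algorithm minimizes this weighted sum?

D6

D1: 4·364 + 3·160 + 5·429 = 4081
D2: 4·652 + 3·120 + 5·35 = 3143
D3: 4·179 + 3·157 + 5·301 = 2692
D4: 4·265 + 3·51 + 5·432 = 3373
D5: 4·229 + 3·60 + 5·421 = 3201
D6: 4·273 + 3·185 + 5·59 = 1942
D7: 4·567 + 3·175 + 5·454 = 5063
Lowest: D6 at 1942.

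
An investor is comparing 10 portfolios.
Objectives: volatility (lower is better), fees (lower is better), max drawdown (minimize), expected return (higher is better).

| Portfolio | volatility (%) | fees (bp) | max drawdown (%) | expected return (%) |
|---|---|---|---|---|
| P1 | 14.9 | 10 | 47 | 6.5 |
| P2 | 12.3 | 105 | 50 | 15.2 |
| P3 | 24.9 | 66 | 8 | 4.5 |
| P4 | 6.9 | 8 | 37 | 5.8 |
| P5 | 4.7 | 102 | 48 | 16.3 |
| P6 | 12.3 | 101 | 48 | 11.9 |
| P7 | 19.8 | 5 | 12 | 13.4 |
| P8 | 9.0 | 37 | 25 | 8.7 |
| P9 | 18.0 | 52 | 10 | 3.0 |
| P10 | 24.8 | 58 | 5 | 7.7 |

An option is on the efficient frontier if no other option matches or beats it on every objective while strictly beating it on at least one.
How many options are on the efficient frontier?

P1: not dominated.
P2: dominated by P5 (volatility 4.7≤12.3, fees 102≤105, max drawdown 48≤50, expected return 16.3≥15.2).
P3: dominated by P10 (volatility 24.8≤24.9, fees 58≤66, max drawdown 5≤8, expected return 7.7≥4.5).
P4: not dominated.
P5: not dominated (best volatility).
P6: not dominated.
P7: not dominated (best fees).
P8: not dominated.
P9: not dominated.
P10: not dominated (best max drawdown).
Pareto-optimal: P1, P4, P5, P6, P7, P8, P9, P10 → 8.

8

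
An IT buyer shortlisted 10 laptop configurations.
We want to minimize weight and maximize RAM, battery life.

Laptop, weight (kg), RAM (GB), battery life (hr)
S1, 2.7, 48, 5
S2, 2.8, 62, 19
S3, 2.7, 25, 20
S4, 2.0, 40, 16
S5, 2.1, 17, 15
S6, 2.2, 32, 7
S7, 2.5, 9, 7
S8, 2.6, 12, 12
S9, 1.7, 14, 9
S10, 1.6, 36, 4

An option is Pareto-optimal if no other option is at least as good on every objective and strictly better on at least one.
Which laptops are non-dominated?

S1, S2, S3, S4, S9, S10

S1: not dominated.
S2: not dominated (best RAM).
S3: not dominated (best battery life).
S4: not dominated.
S5: dominated by S4 (weight 2.0≤2.1, RAM 40≥17, battery life 16≥15).
S6: dominated by S4 (weight 2.0≤2.2, RAM 40≥32, battery life 16≥7).
S7: dominated by S4 (weight 2.0≤2.5, RAM 40≥9, battery life 16≥7).
S8: dominated by S4 (weight 2.0≤2.6, RAM 40≥12, battery life 16≥12).
S9: not dominated.
S10: not dominated (best weight).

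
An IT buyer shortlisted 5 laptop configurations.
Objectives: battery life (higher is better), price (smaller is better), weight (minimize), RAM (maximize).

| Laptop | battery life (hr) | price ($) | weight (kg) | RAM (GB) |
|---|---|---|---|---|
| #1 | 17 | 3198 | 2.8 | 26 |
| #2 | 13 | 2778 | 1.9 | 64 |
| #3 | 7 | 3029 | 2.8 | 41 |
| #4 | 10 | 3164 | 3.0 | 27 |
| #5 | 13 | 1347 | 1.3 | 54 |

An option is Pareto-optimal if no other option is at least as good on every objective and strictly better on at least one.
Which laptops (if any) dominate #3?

#2, #5

#2: battery life 13≥7, price 2778≤3029, weight 1.9≤2.8, RAM 64≥41 — dominates #3.
#5: battery life 13≥7, price 1347≤3029, weight 1.3≤2.8, RAM 54≥41 — dominates #3.
Others (#1, #4) are each worse than #3 on at least one objective.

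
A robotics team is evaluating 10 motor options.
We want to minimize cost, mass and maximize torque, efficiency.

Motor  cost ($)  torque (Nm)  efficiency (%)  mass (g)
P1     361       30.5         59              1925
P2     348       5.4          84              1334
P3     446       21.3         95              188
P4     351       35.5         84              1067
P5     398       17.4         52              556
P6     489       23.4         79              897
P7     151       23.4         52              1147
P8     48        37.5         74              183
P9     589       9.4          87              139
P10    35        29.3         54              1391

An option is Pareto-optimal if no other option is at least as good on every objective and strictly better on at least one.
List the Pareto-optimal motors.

P1: dominated by P4 (cost 351≤361, torque 35.5≥30.5, efficiency 84≥59, mass 1067≤1925).
P2: not dominated.
P3: not dominated (best efficiency).
P4: not dominated.
P5: dominated by P8 (cost 48≤398, torque 37.5≥17.4, efficiency 74≥52, mass 183≤556).
P6: not dominated.
P7: dominated by P8 (cost 48≤151, torque 37.5≥23.4, efficiency 74≥52, mass 183≤1147).
P8: not dominated (best torque).
P9: not dominated (best mass).
P10: not dominated (best cost).

P2, P3, P4, P6, P8, P9, P10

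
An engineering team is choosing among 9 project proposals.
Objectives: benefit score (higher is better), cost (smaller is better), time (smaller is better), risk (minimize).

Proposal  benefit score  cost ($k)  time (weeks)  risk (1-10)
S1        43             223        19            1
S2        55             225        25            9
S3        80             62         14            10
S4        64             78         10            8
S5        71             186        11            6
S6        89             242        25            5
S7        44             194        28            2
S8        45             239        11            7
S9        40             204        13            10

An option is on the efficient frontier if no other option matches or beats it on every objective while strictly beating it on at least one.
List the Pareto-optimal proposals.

S1: not dominated (best risk).
S2: dominated by S4 (benefit score 64≥55, cost 78≤225, time 10≤25, risk 8≤9).
S3: not dominated (best cost).
S4: not dominated (best time).
S5: not dominated.
S6: not dominated (best benefit score).
S7: not dominated.
S8: dominated by S5 (benefit score 71≥45, cost 186≤239, time 11≤11, risk 6≤7).
S9: dominated by S4 (benefit score 64≥40, cost 78≤204, time 10≤13, risk 8≤10).

S1, S3, S4, S5, S6, S7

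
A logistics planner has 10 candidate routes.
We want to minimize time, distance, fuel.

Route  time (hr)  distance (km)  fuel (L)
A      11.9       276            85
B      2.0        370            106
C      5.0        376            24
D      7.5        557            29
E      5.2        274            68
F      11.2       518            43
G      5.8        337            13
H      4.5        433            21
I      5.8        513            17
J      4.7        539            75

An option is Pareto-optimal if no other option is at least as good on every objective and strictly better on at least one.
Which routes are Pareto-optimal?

B, C, E, G, H

A: dominated by E (time 5.2≤11.9, distance 274≤276, fuel 68≤85).
B: not dominated (best time).
C: not dominated.
D: dominated by C (time 5.0≤7.5, distance 376≤557, fuel 24≤29).
E: not dominated (best distance).
F: dominated by C (time 5.0≤11.2, distance 376≤518, fuel 24≤43).
G: not dominated (best fuel).
H: not dominated.
I: dominated by G (time 5.8≤5.8, distance 337≤513, fuel 13≤17).
J: dominated by H (time 4.5≤4.7, distance 433≤539, fuel 21≤75).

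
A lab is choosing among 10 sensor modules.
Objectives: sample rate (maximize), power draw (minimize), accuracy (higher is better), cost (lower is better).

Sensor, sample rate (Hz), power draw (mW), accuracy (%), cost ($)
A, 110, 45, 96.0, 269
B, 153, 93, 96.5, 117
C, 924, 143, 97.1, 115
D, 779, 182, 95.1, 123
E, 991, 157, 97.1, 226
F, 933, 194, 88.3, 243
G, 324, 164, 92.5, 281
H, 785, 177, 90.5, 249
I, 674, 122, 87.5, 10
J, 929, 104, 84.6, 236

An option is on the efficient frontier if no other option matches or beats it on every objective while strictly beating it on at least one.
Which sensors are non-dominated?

A, B, C, E, I, J

A: not dominated (best power draw).
B: not dominated.
C: not dominated.
D: dominated by C (sample rate 924≥779, power draw 143≤182, accuracy 97.1≥95.1, cost 115≤123).
E: not dominated (best sample rate).
F: dominated by E (sample rate 991≥933, power draw 157≤194, accuracy 97.1≥88.3, cost 226≤243).
G: dominated by C (sample rate 924≥324, power draw 143≤164, accuracy 97.1≥92.5, cost 115≤281).
H: dominated by C (sample rate 924≥785, power draw 143≤177, accuracy 97.1≥90.5, cost 115≤249).
I: not dominated (best cost).
J: not dominated.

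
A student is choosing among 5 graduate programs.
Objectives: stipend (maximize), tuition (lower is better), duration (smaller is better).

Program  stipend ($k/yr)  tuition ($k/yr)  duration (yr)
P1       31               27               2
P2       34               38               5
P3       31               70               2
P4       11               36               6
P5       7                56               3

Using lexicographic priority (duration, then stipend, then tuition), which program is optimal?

P1

First minimize duration: best is 2, kept {P1, P3}.
Then maximize stipend: best is 31, kept {P1, P3}.
Then minimize tuition: best is 27, kept {P1}.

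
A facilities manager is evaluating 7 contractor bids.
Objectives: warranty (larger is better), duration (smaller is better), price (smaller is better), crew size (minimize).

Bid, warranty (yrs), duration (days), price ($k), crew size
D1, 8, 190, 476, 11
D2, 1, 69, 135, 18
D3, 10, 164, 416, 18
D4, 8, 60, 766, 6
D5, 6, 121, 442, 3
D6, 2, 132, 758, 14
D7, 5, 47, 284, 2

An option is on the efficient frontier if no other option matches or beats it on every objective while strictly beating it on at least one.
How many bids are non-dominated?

6

D1: not dominated.
D2: not dominated (best price).
D3: not dominated (best warranty).
D4: not dominated.
D5: not dominated.
D6: dominated by D5 (warranty 6≥2, duration 121≤132, price 442≤758, crew size 3≤14).
D7: not dominated (best duration).
Pareto-optimal: D1, D2, D3, D4, D5, D7 → 6.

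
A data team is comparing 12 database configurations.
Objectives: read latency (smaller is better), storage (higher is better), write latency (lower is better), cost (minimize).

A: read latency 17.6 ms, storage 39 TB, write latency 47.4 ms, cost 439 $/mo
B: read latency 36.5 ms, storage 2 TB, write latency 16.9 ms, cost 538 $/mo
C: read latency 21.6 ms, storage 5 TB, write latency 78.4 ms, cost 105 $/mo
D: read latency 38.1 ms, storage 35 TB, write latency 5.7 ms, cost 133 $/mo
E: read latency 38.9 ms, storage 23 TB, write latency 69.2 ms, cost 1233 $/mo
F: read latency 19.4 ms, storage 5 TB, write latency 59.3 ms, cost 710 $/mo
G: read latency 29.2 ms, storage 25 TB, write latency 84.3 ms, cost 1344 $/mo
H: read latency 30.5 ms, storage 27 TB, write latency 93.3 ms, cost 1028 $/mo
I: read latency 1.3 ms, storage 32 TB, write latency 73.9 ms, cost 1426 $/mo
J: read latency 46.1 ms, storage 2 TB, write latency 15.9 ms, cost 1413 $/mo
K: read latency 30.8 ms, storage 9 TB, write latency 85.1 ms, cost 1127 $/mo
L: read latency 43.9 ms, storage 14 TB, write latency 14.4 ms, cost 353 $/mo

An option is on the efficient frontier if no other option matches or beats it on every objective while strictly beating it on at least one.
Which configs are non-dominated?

A, B, C, D, I

A: not dominated (best storage).
B: not dominated.
C: not dominated (best cost).
D: not dominated (best write latency).
E: dominated by A (read latency 17.6≤38.9, storage 39≥23, write latency 47.4≤69.2, cost 439≤1233).
F: dominated by A (read latency 17.6≤19.4, storage 39≥5, write latency 47.4≤59.3, cost 439≤710).
G: dominated by A (read latency 17.6≤29.2, storage 39≥25, write latency 47.4≤84.3, cost 439≤1344).
H: dominated by A (read latency 17.6≤30.5, storage 39≥27, write latency 47.4≤93.3, cost 439≤1028).
I: not dominated (best read latency).
J: dominated by D (read latency 38.1≤46.1, storage 35≥2, write latency 5.7≤15.9, cost 133≤1413).
K: dominated by A (read latency 17.6≤30.8, storage 39≥9, write latency 47.4≤85.1, cost 439≤1127).
L: dominated by D (read latency 38.1≤43.9, storage 35≥14, write latency 5.7≤14.4, cost 133≤353).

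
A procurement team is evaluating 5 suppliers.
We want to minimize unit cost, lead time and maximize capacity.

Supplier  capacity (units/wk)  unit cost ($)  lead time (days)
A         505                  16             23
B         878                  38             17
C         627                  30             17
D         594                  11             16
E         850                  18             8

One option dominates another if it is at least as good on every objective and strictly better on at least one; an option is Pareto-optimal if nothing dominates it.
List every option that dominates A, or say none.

D: capacity 594≥505, unit cost 11≤16, lead time 16≤23 — dominates A.
Others (B, C, E) are each worse than A on at least one objective.

D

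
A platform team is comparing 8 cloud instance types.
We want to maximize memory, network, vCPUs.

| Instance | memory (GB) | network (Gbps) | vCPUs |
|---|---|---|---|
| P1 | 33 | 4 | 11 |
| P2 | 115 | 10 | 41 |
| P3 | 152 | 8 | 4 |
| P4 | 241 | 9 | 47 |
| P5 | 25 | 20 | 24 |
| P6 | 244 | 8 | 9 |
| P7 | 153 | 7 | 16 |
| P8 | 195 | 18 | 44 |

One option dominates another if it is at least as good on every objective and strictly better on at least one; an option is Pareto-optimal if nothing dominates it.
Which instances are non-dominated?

P4, P5, P6, P8

P1: dominated by P2 (memory 115≥33, network 10≥4, vCPUs 41≥11).
P2: dominated by P8 (memory 195≥115, network 18≥10, vCPUs 44≥41).
P3: dominated by P4 (memory 241≥152, network 9≥8, vCPUs 47≥4).
P4: not dominated (best vCPUs).
P5: not dominated (best network).
P6: not dominated (best memory).
P7: dominated by P4 (memory 241≥153, network 9≥7, vCPUs 47≥16).
P8: not dominated.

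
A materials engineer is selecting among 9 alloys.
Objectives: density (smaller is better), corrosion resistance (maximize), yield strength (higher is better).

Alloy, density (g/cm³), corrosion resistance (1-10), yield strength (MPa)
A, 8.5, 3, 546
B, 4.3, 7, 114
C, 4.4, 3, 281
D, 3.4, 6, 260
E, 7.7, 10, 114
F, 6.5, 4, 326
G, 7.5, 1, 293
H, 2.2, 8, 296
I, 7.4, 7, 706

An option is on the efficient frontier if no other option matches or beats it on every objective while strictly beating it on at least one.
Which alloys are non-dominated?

E, F, H, I

A: dominated by I (density 7.4≤8.5, corrosion resistance 7≥3, yield strength 706≥546).
B: dominated by H (density 2.2≤4.3, corrosion resistance 8≥7, yield strength 296≥114).
C: dominated by H (density 2.2≤4.4, corrosion resistance 8≥3, yield strength 296≥281).
D: dominated by H (density 2.2≤3.4, corrosion resistance 8≥6, yield strength 296≥260).
E: not dominated (best corrosion resistance).
F: not dominated.
G: dominated by F (density 6.5≤7.5, corrosion resistance 4≥1, yield strength 326≥293).
H: not dominated (best density).
I: not dominated (best yield strength).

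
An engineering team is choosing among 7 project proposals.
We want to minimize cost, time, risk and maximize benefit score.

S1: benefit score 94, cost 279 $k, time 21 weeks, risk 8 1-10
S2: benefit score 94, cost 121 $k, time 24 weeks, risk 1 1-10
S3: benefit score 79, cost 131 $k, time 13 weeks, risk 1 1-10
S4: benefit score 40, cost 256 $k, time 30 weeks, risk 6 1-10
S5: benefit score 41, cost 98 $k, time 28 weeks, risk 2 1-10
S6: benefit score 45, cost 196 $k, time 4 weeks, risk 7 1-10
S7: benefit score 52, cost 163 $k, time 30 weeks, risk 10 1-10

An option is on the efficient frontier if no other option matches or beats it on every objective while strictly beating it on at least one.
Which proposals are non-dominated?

S1, S2, S3, S5, S6

S1: not dominated.
S2: not dominated.
S3: not dominated.
S4: dominated by S2 (benefit score 94≥40, cost 121≤256, time 24≤30, risk 1≤6).
S5: not dominated (best cost).
S6: not dominated (best time).
S7: dominated by S2 (benefit score 94≥52, cost 121≤163, time 24≤30, risk 1≤10).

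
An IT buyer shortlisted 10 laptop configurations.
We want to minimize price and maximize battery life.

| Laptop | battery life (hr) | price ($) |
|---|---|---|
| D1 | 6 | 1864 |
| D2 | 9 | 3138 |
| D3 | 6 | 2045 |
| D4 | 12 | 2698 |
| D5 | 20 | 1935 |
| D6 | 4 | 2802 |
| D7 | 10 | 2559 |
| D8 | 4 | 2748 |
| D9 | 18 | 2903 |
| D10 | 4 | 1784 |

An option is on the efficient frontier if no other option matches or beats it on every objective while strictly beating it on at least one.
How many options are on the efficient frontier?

D1: not dominated.
D2: dominated by D4 (battery life 12≥9, price 2698≤3138).
D3: dominated by D1 (battery life 6≥6, price 1864≤2045).
D4: dominated by D5 (battery life 20≥12, price 1935≤2698).
D5: not dominated (best battery life).
D6: dominated by D1 (battery life 6≥4, price 1864≤2802).
D7: dominated by D5 (battery life 20≥10, price 1935≤2559).
D8: dominated by D1 (battery life 6≥4, price 1864≤2748).
D9: dominated by D5 (battery life 20≥18, price 1935≤2903).
D10: not dominated (best price).
Pareto-optimal: D1, D5, D10 → 3.

3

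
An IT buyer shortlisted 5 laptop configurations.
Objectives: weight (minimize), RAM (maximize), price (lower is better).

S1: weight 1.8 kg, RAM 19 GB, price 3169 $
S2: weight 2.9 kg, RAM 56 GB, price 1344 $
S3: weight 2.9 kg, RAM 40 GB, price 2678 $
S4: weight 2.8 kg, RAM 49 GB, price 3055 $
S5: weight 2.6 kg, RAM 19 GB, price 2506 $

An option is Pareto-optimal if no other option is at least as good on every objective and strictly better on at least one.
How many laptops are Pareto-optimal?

4

S1: not dominated (best weight).
S2: not dominated (best RAM).
S3: dominated by S2 (weight 2.9≤2.9, RAM 56≥40, price 1344≤2678).
S4: not dominated.
S5: not dominated.
Pareto-optimal: S1, S2, S4, S5 → 4.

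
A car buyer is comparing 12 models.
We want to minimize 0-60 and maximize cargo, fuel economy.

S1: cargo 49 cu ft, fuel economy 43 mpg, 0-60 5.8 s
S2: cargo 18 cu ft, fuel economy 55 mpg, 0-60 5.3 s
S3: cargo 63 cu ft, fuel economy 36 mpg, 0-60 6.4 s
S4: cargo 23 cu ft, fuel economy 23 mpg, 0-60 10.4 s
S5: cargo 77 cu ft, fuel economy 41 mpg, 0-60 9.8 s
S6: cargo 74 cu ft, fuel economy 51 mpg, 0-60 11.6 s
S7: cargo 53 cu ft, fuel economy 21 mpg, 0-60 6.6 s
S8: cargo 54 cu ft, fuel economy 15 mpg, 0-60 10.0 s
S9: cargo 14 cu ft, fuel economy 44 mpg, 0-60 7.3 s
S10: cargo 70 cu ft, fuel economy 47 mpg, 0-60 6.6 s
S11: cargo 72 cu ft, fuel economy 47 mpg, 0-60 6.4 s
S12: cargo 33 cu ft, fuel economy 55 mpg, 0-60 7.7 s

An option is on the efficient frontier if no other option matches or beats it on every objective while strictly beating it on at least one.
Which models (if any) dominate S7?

S3: cargo 63≥53, fuel economy 36≥21, 0-60 6.4≤6.6 — dominates S7.
S10: cargo 70≥53, fuel economy 47≥21, 0-60 6.6≤6.6 — dominates S7.
S11: cargo 72≥53, fuel economy 47≥21, 0-60 6.4≤6.6 — dominates S7.
Others (S1, S2, S4, S5, S6, S8, S9, S12) are each worse than S7 on at least one objective.

S3, S10, S11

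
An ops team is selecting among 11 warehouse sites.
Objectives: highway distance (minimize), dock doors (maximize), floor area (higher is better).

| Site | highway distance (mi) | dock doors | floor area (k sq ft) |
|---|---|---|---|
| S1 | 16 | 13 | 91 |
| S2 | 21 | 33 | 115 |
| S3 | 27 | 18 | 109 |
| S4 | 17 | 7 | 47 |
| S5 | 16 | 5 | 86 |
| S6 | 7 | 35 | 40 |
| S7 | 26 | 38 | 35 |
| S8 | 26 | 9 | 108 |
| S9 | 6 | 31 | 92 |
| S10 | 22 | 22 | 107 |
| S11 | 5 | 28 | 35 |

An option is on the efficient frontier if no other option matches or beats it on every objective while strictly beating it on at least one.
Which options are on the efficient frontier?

S2, S6, S7, S9, S11

S1: dominated by S9 (highway distance 6≤16, dock doors 31≥13, floor area 92≥91).
S2: not dominated (best floor area).
S3: dominated by S2 (highway distance 21≤27, dock doors 33≥18, floor area 115≥109).
S4: dominated by S1 (highway distance 16≤17, dock doors 13≥7, floor area 91≥47).
S5: dominated by S1 (highway distance 16≤16, dock doors 13≥5, floor area 91≥86).
S6: not dominated.
S7: not dominated (best dock doors).
S8: dominated by S2 (highway distance 21≤26, dock doors 33≥9, floor area 115≥108).
S9: not dominated.
S10: dominated by S2 (highway distance 21≤22, dock doors 33≥22, floor area 115≥107).
S11: not dominated (best highway distance).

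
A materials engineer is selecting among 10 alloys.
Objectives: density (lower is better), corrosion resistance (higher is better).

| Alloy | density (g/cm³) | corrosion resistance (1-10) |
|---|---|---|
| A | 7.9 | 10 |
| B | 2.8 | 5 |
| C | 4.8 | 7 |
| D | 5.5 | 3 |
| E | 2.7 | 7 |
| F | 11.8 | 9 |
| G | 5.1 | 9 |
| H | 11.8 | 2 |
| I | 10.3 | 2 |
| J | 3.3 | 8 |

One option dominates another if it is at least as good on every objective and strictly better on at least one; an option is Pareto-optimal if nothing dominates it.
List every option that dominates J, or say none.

A: worse on density (7.9 vs 3.3).
B: worse on corrosion resistance (5 vs 8).
C: worse on density (4.8 vs 3.3).
D: worse on density (5.5 vs 3.3).
E: worse on corrosion resistance (7 vs 8).
F: worse on density (11.8 vs 3.3).
G: worse on density (5.1 vs 3.3).
H: worse on density (11.8 vs 3.3).
I: worse on density (10.3 vs 3.3).
No option dominates J.

none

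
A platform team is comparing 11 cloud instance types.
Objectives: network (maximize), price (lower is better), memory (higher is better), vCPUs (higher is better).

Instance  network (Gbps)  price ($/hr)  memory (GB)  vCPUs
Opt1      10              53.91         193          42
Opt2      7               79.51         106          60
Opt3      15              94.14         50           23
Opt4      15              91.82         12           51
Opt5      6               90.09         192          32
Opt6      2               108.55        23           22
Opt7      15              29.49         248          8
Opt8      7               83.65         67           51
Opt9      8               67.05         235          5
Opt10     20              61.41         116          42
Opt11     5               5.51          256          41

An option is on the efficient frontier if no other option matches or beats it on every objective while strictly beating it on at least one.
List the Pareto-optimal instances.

Opt1: not dominated.
Opt2: not dominated (best vCPUs).
Opt3: dominated by Opt10 (network 20≥15, price 61.41≤94.14, memory 116≥50, vCPUs 42≥23).
Opt4: not dominated.
Opt5: dominated by Opt1 (network 10≥6, price 53.91≤90.09, memory 193≥192, vCPUs 42≥32).
Opt6: dominated by Opt1 (network 10≥2, price 53.91≤108.55, memory 193≥23, vCPUs 42≥22).
Opt7: not dominated.
Opt8: dominated by Opt2 (network 7≥7, price 79.51≤83.65, memory 106≥67, vCPUs 60≥51).
Opt9: dominated by Opt7 (network 15≥8, price 29.49≤67.05, memory 248≥235, vCPUs 8≥5).
Opt10: not dominated (best network).
Opt11: not dominated (best price).

Opt1, Opt2, Opt4, Opt7, Opt10, Opt11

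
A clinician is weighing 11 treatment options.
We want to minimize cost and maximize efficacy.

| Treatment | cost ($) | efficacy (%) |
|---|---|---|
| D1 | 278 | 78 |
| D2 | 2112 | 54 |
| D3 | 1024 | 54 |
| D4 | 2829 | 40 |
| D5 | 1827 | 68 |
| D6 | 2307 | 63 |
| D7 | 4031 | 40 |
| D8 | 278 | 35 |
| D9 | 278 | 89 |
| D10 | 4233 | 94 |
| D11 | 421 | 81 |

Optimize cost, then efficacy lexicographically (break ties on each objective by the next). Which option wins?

D9

First minimize cost: best is 278, kept {D1, D8, D9}.
Then maximize efficacy: best is 89, kept {D9}.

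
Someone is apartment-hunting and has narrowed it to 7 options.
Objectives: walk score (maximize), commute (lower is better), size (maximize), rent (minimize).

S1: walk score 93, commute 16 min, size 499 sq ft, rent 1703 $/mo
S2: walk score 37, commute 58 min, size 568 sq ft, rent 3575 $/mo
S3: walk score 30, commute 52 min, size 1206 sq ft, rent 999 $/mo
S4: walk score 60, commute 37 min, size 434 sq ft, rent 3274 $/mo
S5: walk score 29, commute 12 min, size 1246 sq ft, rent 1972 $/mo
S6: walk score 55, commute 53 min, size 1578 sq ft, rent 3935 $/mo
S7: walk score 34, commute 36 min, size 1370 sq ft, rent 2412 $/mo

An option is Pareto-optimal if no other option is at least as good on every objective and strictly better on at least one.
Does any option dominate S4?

Yes

S1 vs S4: walk score 93≥60, commute 16≤37, size 499≥434, rent 1703≤3274 — S1 is at least as good on every objective and strictly better on at least one, so S1 dominates S4.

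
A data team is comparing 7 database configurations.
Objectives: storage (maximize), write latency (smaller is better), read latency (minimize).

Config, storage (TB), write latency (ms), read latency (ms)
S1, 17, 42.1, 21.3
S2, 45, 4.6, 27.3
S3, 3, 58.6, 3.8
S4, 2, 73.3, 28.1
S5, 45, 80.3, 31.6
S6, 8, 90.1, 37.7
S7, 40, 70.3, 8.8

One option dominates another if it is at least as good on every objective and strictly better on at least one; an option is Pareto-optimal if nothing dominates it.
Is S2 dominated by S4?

No

S4 vs S2: S4 is worse on storage (2 vs 45), so it does not dominate S2.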